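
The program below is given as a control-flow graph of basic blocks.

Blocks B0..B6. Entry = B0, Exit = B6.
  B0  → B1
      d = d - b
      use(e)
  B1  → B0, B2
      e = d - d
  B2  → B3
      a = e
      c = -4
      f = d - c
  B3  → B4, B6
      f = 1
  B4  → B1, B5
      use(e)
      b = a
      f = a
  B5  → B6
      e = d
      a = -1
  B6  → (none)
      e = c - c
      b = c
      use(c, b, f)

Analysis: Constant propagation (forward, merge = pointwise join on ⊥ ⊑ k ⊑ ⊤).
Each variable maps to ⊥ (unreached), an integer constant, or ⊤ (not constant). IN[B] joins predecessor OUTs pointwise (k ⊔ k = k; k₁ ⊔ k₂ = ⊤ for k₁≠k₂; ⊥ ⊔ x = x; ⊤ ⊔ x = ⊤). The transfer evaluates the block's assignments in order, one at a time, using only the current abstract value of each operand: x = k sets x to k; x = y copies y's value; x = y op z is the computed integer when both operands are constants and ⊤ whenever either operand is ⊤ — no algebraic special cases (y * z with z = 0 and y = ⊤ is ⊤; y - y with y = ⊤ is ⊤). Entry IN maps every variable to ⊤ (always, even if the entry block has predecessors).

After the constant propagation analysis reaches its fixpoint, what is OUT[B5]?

Answer: {a: -1, b: ⊤, c: -4, d: ⊤, e: ⊤, f: ⊤}

Trace:
Fixpoint table:
  B0:  IN=(all ⊤)  OUT=(all ⊤)
  B1:  IN=(all ⊤)  OUT=(all ⊤)
  B2:  IN=(all ⊤)  OUT={c:-4; rest ⊤}
  B3:  IN={c:-4; rest ⊤}  OUT={c:-4, f:1; rest ⊤}
  B4:  IN={c:-4, f:1; rest ⊤}  OUT={c:-4; rest ⊤}
  B5:  IN={c:-4; rest ⊤}  OUT={a:-1, c:-4; rest ⊤}
  B6:  IN={c:-4; rest ⊤}  OUT={b:-4, c:-4, e:0; rest ⊤}

Merge at B5: IN[B5] = OUT[B4] = {a: ⊤, b: ⊤, c: -4, d: ⊤, e: ⊤, f: ⊤}
Applying B5's transfer function to that IN value gives OUT[B5] (row B5 above).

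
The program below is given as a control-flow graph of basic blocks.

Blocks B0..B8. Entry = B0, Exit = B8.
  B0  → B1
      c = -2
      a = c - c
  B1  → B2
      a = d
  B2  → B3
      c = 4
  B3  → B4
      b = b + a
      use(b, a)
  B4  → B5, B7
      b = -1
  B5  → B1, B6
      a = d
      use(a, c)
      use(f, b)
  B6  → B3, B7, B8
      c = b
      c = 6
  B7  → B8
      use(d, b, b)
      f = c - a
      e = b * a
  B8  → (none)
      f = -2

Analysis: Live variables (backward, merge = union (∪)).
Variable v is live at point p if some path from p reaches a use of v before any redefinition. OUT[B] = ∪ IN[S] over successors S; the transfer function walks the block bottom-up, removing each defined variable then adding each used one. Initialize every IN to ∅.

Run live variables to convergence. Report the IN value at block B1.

Answer: {b, d, f}

Derivation:
Converged values:
  B0:  IN={b, d, f}  OUT={b, d, f}
  B1:  IN={b, d, f}  OUT={a, b, d, f}
  B2:  IN={a, b, d, f}  OUT={a, b, c, d, f}
  B3:  IN={a, b, c, d, f}  OUT={a, c, d, f}
  B4:  IN={a, c, d, f}  OUT={a, b, c, d, f}
  B5:  IN={b, c, d, f}  OUT={a, b, d, f}
  B6:  IN={a, b, d, f}  OUT={a, b, c, d, f}
  B7:  IN={a, b, c, d}  OUT={}
  B8:  IN={}  OUT={}

Merge at B1: OUT[B1] = IN[B2] = {a, b, d, f}
Applying B1's transfer function to that OUT value gives IN[B1] (row B1 above).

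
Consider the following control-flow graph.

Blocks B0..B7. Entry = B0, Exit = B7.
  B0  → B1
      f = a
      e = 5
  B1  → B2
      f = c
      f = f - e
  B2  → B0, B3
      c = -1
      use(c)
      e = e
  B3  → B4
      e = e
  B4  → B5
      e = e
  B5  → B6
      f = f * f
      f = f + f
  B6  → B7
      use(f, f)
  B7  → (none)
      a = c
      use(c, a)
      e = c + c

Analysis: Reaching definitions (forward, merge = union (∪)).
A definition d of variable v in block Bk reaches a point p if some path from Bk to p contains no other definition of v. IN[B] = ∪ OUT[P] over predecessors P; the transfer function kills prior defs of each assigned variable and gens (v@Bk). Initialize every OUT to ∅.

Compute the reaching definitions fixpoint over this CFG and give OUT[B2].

Converged values:
  B0:  IN={c@B2, e@B2, f@B1}  OUT={c@B2, e@B0, f@B0}
  B1:  IN={c@B2, e@B0, f@B0}  OUT={c@B2, e@B0, f@B1}
  B2:  IN={c@B2, e@B0, f@B1}  OUT={c@B2, e@B2, f@B1}
  B3:  IN={c@B2, e@B2, f@B1}  OUT={c@B2, e@B3, f@B1}
  B4:  IN={c@B2, e@B3, f@B1}  OUT={c@B2, e@B4, f@B1}
  B5:  IN={c@B2, e@B4, f@B1}  OUT={c@B2, e@B4, f@B5}
  B6:  IN={c@B2, e@B4, f@B5}  OUT={c@B2, e@B4, f@B5}
  B7:  IN={c@B2, e@B4, f@B5}  OUT={a@B7, c@B2, e@B7, f@B5}

Merge at B2: IN[B2] = OUT[B1] = {c@B2, e@B0, f@B1}
Applying B2's transfer function to that IN value gives OUT[B2] (row B2 above).

Answer: {c@B2, e@B2, f@B1}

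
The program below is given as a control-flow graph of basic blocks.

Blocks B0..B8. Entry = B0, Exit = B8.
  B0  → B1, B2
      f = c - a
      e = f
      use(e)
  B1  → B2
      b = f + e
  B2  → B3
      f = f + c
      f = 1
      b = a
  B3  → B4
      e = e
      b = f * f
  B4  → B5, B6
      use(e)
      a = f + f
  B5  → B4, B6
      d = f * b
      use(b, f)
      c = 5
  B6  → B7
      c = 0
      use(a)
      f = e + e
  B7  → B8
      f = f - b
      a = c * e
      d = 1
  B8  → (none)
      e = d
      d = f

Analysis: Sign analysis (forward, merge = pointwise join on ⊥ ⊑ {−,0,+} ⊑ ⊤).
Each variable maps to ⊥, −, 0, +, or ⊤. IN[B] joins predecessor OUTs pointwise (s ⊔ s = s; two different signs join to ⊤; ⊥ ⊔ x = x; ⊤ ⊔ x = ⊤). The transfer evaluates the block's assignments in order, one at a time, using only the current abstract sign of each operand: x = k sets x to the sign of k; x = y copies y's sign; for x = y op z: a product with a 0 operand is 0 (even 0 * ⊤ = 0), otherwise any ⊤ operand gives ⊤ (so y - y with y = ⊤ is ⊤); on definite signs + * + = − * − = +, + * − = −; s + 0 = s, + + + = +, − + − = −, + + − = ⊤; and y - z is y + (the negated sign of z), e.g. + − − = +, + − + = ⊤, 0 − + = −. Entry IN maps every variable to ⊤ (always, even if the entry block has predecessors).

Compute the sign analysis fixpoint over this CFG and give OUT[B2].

Fixpoint table:
  B0:  IN=(all ⊤)  OUT=(all ⊤)
  B1:  IN=(all ⊤)  OUT=(all ⊤)
  B2:  IN=(all ⊤)  OUT={f:+; rest ⊤}
  B3:  IN={f:+; rest ⊤}  OUT={b:+, f:+; rest ⊤}
  B4:  IN={b:+, f:+; rest ⊤}  OUT={a:+, b:+, f:+; rest ⊤}
  B5:  IN={a:+, b:+, f:+; rest ⊤}  OUT={a:+, b:+, c:+, d:+, f:+; rest ⊤}
  B6:  IN={a:+, b:+, f:+; rest ⊤}  OUT={a:+, b:+, c:0; rest ⊤}
  B7:  IN={a:+, b:+, c:0; rest ⊤}  OUT={a:0, b:+, c:0, d:+; rest ⊤}
  B8:  IN={a:0, b:+, c:0, d:+; rest ⊤}  OUT={a:0, b:+, c:0, e:+; rest ⊤}

Merge at B2: IN[B2] = OUT[B0] ⊔ OUT[B1] = {a: ⊤, b: ⊤, c: ⊤, d: ⊤, e: ⊤, f: ⊤}
Applying B2's transfer function to that IN value gives OUT[B2] (row B2 above).

Answer: {a: ⊤, b: ⊤, c: ⊤, d: ⊤, e: ⊤, f: +}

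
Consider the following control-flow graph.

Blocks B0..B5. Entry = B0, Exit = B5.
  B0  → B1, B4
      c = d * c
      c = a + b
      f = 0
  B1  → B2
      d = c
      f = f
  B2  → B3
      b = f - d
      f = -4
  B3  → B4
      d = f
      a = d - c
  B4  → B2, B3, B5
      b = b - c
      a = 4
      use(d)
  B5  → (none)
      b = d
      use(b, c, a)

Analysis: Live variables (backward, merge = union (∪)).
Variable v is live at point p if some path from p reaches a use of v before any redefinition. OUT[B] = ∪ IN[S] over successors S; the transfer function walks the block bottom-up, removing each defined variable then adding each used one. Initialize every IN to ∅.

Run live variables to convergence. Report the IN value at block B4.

Converged values:
  B0:   IN={a, b, c, d}   OUT={b, c, d, f}
  B1:   IN={c, f}   OUT={c, d, f}
  B2:   IN={c, d, f}   OUT={b, c, f}
  B3:   IN={b, c, f}   OUT={b, c, d, f}
  B4:   IN={b, c, d, f}   OUT={a, b, c, d, f}
  B5:   IN={a, c, d}   OUT={}

Merge at B4: OUT[B4] = IN[B2] ⊔ IN[B3] ⊔ IN[B5] = {a, b, c, d, f}
Applying B4's transfer function to that OUT value gives IN[B4] (row B4 above).

Answer: {b, c, d, f}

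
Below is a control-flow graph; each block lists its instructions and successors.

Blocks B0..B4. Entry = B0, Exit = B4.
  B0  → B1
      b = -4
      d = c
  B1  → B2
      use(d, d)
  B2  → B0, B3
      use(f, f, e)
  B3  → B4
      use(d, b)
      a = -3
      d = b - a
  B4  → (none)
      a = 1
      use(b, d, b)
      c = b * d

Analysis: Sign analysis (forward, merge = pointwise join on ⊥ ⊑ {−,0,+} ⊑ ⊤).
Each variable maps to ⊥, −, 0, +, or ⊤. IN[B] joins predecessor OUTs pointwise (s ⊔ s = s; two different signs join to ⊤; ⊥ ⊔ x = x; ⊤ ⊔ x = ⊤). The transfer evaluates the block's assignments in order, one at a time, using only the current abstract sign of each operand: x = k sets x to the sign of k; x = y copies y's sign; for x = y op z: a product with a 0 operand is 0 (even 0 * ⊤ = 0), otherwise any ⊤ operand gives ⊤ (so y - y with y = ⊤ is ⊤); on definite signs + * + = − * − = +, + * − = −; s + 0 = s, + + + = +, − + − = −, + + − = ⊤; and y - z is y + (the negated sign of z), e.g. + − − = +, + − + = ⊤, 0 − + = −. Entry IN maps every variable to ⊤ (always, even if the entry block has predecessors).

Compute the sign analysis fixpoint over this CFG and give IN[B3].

Answer: {a: ⊤, b: -, c: ⊤, d: ⊤, e: ⊤, f: ⊤}

Trace:
Converged values:
  B0:   IN=(all ⊤)   OUT={b:-; rest ⊤}
  B1:   IN={b:-; rest ⊤}   OUT={b:-; rest ⊤}
  B2:   IN={b:-; rest ⊤}   OUT={b:-; rest ⊤}
  B3:   IN={b:-; rest ⊤}   OUT={a:-, b:-; rest ⊤}
  B4:   IN={a:-, b:-; rest ⊤}   OUT={a:+, b:-; rest ⊤}

Merge at B3: IN[B3] = OUT[B2] = {a: ⊤, b: -, c: ⊤, d: ⊤, e: ⊤, f: ⊤}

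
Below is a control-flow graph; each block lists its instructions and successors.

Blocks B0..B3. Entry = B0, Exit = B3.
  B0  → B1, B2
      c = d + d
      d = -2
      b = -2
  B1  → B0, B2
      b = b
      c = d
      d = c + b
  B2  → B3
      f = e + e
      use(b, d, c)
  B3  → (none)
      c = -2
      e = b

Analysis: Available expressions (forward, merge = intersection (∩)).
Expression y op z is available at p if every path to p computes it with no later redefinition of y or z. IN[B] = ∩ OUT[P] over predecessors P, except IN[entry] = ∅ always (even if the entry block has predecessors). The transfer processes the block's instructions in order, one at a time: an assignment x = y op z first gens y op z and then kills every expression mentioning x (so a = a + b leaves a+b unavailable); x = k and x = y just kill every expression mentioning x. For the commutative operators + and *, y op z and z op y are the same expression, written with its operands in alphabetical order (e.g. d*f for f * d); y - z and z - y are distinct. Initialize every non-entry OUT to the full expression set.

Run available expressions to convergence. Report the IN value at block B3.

Fixpoint table:
  B0:  IN={}  OUT={}
  B1:  IN={}  OUT={b+c}
  B2:  IN={}  OUT={e+e}
  B3:  IN={e+e}  OUT={}

Merge at B3: IN[B3] = OUT[B2] = {e+e}

Answer: {e+e}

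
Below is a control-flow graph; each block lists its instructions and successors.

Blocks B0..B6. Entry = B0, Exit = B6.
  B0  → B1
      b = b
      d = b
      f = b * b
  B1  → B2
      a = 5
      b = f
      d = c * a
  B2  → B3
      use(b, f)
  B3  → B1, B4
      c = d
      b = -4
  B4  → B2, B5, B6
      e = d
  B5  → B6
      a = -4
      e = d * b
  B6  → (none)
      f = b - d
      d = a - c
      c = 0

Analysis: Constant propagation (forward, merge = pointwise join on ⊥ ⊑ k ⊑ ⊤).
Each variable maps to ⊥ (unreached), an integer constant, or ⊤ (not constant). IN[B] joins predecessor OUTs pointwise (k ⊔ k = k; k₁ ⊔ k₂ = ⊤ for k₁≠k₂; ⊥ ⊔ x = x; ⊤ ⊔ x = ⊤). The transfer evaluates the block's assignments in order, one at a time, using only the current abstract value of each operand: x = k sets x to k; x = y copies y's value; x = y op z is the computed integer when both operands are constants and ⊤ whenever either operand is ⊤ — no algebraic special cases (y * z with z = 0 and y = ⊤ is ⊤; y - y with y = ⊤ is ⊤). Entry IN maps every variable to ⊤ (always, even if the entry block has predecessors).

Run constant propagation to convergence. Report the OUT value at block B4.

Answer: {a: 5, b: -4, c: ⊤, d: ⊤, e: ⊤, f: ⊤}

Trace:
Per-block solution:
  B0:  IN=(all ⊤)  OUT=(all ⊤)
  B1:  IN=(all ⊤)  OUT={a:5; rest ⊤}
  B2:  IN={a:5; rest ⊤}  OUT={a:5; rest ⊤}
  B3:  IN={a:5; rest ⊤}  OUT={a:5, b:-4; rest ⊤}
  B4:  IN={a:5, b:-4; rest ⊤}  OUT={a:5, b:-4; rest ⊤}
  B5:  IN={a:5, b:-4; rest ⊤}  OUT={a:-4, b:-4; rest ⊤}
  B6:  IN={b:-4; rest ⊤}  OUT={b:-4, c:0; rest ⊤}

Merge at B4: IN[B4] = OUT[B3] = {a: 5, b: -4, c: ⊤, d: ⊤, e: ⊤, f: ⊤}
Applying B4's transfer function to that IN value gives OUT[B4] (row B4 above).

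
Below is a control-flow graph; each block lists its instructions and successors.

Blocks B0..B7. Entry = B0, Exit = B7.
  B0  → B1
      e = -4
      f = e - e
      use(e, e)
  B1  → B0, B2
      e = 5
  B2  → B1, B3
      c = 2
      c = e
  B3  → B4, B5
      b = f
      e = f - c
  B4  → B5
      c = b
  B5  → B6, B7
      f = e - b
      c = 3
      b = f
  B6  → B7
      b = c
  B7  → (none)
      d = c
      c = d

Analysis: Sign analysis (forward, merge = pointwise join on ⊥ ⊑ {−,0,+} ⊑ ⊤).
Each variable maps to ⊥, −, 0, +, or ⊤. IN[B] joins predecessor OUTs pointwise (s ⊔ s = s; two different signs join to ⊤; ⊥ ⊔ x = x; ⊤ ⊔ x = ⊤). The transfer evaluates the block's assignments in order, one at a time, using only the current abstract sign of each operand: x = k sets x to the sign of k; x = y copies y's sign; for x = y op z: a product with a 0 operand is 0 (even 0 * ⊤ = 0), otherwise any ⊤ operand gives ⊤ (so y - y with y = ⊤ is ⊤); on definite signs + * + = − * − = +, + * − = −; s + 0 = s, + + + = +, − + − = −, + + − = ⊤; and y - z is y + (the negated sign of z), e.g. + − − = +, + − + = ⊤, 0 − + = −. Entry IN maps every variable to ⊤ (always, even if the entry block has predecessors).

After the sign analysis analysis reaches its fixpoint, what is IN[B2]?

Answer: {a: ⊤, b: ⊤, c: ⊤, d: ⊤, e: +, f: ⊤}

Trace:
Fixpoint table:
  B0: | IN=(all ⊤) | OUT={e:-; rest ⊤}
  B1: | IN=(all ⊤) | OUT={e:+; rest ⊤}
  B2: | IN={e:+; rest ⊤} | OUT={c:+, e:+; rest ⊤}
  B3: | IN={c:+, e:+; rest ⊤} | OUT={c:+; rest ⊤}
  B4: | IN={c:+; rest ⊤} | OUT=(all ⊤)
  B5: | IN=(all ⊤) | OUT={c:+; rest ⊤}
  B6: | IN={c:+; rest ⊤} | OUT={b:+, c:+; rest ⊤}
  B7: | IN={c:+; rest ⊤} | OUT={c:+, d:+; rest ⊤}

Merge at B2: IN[B2] = OUT[B1] = {a: ⊤, b: ⊤, c: ⊤, d: ⊤, e: +, f: ⊤}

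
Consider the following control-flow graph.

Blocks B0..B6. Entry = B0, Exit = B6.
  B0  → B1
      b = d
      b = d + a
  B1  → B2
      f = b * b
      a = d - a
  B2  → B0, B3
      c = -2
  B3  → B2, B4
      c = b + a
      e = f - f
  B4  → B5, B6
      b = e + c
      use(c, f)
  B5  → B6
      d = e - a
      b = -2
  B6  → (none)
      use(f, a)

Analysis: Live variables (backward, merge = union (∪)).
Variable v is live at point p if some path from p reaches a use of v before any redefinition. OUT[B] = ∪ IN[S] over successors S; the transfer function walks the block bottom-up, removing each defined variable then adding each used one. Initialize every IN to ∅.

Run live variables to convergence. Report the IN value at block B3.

Fixpoint table:
  B0:   IN={a, d}   OUT={a, b, d}
  B1:   IN={a, b, d}   OUT={a, b, d, f}
  B2:   IN={a, b, d, f}   OUT={a, b, d, f}
  B3:   IN={a, b, d, f}   OUT={a, b, c, d, e, f}
  B4:   IN={a, c, e, f}   OUT={a, e, f}
  B5:   IN={a, e, f}   OUT={a, f}
  B6:   IN={a, f}   OUT={}

Merge at B3: OUT[B3] = IN[B2] ⊔ IN[B4] = {a, b, c, d, e, f}
Applying B3's transfer function to that OUT value gives IN[B3] (row B3 above).

Answer: {a, b, d, f}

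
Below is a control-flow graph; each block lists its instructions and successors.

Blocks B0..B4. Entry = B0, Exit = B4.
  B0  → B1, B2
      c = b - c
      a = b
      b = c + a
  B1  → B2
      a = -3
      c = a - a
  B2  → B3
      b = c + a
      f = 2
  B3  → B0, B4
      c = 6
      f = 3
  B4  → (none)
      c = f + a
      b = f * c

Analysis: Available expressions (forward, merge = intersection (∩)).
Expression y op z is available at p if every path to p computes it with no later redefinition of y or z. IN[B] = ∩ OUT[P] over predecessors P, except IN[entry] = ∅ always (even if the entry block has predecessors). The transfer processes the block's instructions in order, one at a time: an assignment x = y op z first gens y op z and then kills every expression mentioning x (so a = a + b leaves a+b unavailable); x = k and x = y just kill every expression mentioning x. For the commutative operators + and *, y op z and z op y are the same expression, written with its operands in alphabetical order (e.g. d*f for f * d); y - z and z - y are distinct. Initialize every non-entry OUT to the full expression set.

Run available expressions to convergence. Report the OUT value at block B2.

Answer: {a+c}

Working:
Fixpoint table:
  B0:  IN={}  OUT={a+c}
  B1:  IN={a+c}  OUT={a-a}
  B2:  IN={}  OUT={a+c}
  B3:  IN={a+c}  OUT={}
  B4:  IN={}  OUT={a+f, c*f}

Merge at B2: IN[B2] = OUT[B0] ∩ OUT[B1] = {}
Applying B2's transfer function to that IN value gives OUT[B2] (row B2 above).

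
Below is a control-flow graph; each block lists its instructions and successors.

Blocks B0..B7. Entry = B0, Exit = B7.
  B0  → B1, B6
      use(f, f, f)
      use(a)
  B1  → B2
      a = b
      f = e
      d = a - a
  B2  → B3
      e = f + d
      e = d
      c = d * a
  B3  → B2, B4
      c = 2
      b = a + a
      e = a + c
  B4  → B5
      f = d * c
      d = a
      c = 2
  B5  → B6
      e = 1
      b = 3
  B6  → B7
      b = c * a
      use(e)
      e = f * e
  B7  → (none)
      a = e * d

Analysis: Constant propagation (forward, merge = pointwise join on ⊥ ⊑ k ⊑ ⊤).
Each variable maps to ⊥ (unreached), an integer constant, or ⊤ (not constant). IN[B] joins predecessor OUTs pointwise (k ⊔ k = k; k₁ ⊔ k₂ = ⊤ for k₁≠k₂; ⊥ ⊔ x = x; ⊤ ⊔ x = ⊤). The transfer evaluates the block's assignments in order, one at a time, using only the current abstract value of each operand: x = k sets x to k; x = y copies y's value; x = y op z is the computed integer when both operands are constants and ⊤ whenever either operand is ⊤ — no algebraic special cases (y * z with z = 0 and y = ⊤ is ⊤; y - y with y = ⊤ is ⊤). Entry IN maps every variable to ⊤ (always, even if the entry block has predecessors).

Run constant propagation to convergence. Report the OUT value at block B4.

Fixpoint table:
  B0: | IN=(all ⊤) | OUT=(all ⊤)
  B1: | IN=(all ⊤) | OUT=(all ⊤)
  B2: | IN=(all ⊤) | OUT=(all ⊤)
  B3: | IN=(all ⊤) | OUT={c:2; rest ⊤}
  B4: | IN={c:2; rest ⊤} | OUT={c:2; rest ⊤}
  B5: | IN={c:2; rest ⊤} | OUT={b:3, c:2, e:1; rest ⊤}
  B6: | IN=(all ⊤) | OUT=(all ⊤)
  B7: | IN=(all ⊤) | OUT=(all ⊤)

Merge at B4: IN[B4] = OUT[B3] = {a: ⊤, b: ⊤, c: 2, d: ⊤, e: ⊤, f: ⊤}
Applying B4's transfer function to that IN value gives OUT[B4] (row B4 above).

Answer: {a: ⊤, b: ⊤, c: 2, d: ⊤, e: ⊤, f: ⊤}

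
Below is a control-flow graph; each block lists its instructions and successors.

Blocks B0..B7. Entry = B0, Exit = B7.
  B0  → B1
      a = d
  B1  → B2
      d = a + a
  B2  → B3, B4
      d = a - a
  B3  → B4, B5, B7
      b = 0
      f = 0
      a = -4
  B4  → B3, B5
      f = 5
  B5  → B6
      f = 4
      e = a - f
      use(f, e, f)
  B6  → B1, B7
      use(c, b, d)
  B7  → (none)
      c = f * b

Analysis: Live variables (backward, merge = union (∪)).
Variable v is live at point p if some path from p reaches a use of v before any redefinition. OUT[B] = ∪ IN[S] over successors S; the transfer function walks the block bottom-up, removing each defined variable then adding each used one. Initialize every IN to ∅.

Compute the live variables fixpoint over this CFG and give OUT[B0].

Answer: {a, b, c}

Derivation:
Fixpoint table:
  B0:  IN={b, c, d}  OUT={a, b, c}
  B1:  IN={a, b, c}  OUT={a, b, c}
  B2:  IN={a, b, c}  OUT={a, b, c, d}
  B3:  IN={c, d}  OUT={a, b, c, d, f}
  B4:  IN={a, b, c, d}  OUT={a, b, c, d}
  B5:  IN={a, b, c, d}  OUT={a, b, c, d, f}
  B6:  IN={a, b, c, d, f}  OUT={a, b, c, f}
  B7:  IN={b, f}  OUT={}

Merge at B0: OUT[B0] = IN[B1] = {a, b, c}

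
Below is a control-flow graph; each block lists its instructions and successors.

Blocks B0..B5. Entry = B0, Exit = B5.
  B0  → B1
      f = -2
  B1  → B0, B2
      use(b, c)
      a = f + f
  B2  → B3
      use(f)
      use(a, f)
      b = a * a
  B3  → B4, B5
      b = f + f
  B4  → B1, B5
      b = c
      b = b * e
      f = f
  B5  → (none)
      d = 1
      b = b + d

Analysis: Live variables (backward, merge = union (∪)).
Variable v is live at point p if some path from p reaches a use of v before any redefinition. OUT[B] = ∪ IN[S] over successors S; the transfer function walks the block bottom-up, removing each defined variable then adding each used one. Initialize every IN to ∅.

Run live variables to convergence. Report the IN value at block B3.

Fixpoint table:
  B0: | IN={b, c, e} | OUT={b, c, e, f}
  B1: | IN={b, c, e, f} | OUT={a, b, c, e, f}
  B2: | IN={a, c, e, f} | OUT={c, e, f}
  B3: | IN={c, e, f} | OUT={b, c, e, f}
  B4: | IN={c, e, f} | OUT={b, c, e, f}
  B5: | IN={b} | OUT={}

Merge at B3: OUT[B3] = IN[B4] ⊔ IN[B5] = {b, c, e, f}
Applying B3's transfer function to that OUT value gives IN[B3] (row B3 above).

Answer: {c, e, f}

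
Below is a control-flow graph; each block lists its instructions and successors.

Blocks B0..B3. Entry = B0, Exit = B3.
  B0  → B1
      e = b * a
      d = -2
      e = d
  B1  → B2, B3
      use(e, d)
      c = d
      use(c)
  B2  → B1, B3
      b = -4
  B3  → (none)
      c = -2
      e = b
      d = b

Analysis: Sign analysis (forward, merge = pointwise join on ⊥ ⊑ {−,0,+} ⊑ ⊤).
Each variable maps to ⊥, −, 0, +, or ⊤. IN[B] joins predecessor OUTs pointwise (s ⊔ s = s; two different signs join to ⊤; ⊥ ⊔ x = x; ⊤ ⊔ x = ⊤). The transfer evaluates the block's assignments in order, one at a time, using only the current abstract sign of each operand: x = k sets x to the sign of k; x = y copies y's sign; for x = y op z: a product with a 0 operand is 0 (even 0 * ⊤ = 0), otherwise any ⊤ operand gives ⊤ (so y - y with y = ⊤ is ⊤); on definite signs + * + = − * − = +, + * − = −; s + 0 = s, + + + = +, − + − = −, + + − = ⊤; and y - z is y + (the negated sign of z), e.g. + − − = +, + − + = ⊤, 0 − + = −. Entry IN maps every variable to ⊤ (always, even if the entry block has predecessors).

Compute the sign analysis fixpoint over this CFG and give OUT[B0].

Per-block solution:
  B0:   IN=(all ⊤)   OUT={d:-, e:-; rest ⊤}
  B1:   IN={d:-, e:-; rest ⊤}   OUT={c:-, d:-, e:-; rest ⊤}
  B2:   IN={c:-, d:-, e:-; rest ⊤}   OUT={b:-, c:-, d:-, e:-; rest ⊤}
  B3:   IN={c:-, d:-, e:-; rest ⊤}   OUT={c:-; rest ⊤}

B0 is the boundary node: IN[B0] = {a: ⊤, b: ⊤, c: ⊤, d: ⊤, e: ⊤, f: ⊤}
Applying B0's transfer function to that IN value gives OUT[B0] (row B0 above).

Answer: {a: ⊤, b: ⊤, c: ⊤, d: -, e: -, f: ⊤}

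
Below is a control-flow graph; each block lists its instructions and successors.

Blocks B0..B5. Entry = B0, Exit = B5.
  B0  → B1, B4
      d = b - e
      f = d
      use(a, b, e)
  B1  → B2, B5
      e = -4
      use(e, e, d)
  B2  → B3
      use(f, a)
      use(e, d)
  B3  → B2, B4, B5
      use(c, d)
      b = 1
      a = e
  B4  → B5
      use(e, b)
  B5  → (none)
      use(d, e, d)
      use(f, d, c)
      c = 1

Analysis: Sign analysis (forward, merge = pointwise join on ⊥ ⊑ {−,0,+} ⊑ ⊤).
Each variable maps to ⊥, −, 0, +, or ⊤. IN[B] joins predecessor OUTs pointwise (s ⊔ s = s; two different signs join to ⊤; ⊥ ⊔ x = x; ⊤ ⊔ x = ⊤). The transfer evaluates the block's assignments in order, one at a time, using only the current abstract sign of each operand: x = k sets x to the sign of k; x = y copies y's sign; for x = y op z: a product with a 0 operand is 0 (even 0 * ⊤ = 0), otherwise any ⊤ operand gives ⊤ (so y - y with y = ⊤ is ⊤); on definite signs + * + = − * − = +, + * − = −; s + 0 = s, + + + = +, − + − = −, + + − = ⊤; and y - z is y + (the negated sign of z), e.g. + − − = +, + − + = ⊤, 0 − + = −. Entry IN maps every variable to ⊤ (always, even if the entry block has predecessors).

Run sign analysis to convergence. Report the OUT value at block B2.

Answer: {a: ⊤, b: ⊤, c: ⊤, d: ⊤, e: -, f: ⊤}

Trace:
Per-block solution:
  B0:   IN=(all ⊤)   OUT=(all ⊤)
  B1:   IN=(all ⊤)   OUT={e:-; rest ⊤}
  B2:   IN={e:-; rest ⊤}   OUT={e:-; rest ⊤}
  B3:   IN={e:-; rest ⊤}   OUT={a:-, b:+, e:-; rest ⊤}
  B4:   IN=(all ⊤)   OUT=(all ⊤)
  B5:   IN=(all ⊤)   OUT={c:+; rest ⊤}

Merge at B2: IN[B2] = OUT[B1] ⊔ OUT[B3] = {a: ⊤, b: ⊤, c: ⊤, d: ⊤, e: -, f: ⊤}
Applying B2's transfer function to that IN value gives OUT[B2] (row B2 above).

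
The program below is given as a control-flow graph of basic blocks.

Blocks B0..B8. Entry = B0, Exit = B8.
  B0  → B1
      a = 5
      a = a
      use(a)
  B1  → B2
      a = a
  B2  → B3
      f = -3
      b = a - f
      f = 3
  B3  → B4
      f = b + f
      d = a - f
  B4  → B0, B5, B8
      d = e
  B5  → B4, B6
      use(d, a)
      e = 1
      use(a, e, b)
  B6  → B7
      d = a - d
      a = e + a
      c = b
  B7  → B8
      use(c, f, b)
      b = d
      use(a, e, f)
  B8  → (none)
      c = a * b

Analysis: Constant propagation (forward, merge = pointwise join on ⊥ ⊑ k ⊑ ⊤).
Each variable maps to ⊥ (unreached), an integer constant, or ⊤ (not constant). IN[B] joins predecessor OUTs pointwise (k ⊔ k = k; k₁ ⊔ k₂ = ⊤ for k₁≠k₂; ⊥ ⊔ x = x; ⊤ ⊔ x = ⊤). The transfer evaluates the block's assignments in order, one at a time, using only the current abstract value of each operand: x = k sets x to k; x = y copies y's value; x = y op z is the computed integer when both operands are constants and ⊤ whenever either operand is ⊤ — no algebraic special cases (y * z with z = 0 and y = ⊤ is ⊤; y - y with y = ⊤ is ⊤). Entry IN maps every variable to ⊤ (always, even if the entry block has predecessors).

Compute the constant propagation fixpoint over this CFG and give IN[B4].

Answer: {a: 5, b: 8, c: ⊤, d: ⊤, e: ⊤, f: 11}

Derivation:
Per-block solution:
  B0:   IN=(all ⊤)   OUT={a:5; rest ⊤}
  B1:   IN={a:5; rest ⊤}   OUT={a:5; rest ⊤}
  B2:   IN={a:5; rest ⊤}   OUT={a:5, b:8, f:3; rest ⊤}
  B3:   IN={a:5, b:8, f:3; rest ⊤}   OUT={a:5, b:8, d:-6, f:11; rest ⊤}
  B4:   IN={a:5, b:8, f:11; rest ⊤}   OUT={a:5, b:8, f:11; rest ⊤}
  B5:   IN={a:5, b:8, f:11; rest ⊤}   OUT={a:5, b:8, e:1, f:11; rest ⊤}
  B6:   IN={a:5, b:8, e:1, f:11; rest ⊤}   OUT={a:6, b:8, c:8, e:1, f:11; rest ⊤}
  B7:   IN={a:6, b:8, c:8, e:1, f:11; rest ⊤}   OUT={a:6, c:8, e:1, f:11; rest ⊤}
  B8:   IN={f:11; rest ⊤}   OUT={f:11; rest ⊤}

Merge at B4: IN[B4] = OUT[B3] ⊔ OUT[B5] = {a: 5, b: 8, c: ⊤, d: ⊤, e: ⊤, f: 11}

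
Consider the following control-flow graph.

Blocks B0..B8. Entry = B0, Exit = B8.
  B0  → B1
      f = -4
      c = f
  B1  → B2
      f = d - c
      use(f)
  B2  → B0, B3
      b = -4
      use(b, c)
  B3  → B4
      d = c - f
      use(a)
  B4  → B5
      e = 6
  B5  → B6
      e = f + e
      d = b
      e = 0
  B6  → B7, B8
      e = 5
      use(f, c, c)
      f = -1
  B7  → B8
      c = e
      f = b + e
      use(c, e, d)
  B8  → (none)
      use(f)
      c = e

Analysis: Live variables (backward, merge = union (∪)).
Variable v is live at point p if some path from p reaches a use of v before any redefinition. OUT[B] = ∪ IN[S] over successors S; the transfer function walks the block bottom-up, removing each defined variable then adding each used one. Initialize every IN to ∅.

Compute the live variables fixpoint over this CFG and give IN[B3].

Fixpoint table:
  B0:   IN={a, d}   OUT={a, c, d}
  B1:   IN={a, c, d}   OUT={a, c, d, f}
  B2:   IN={a, c, d, f}   OUT={a, b, c, d, f}
  B3:   IN={a, b, c, f}   OUT={b, c, f}
  B4:   IN={b, c, f}   OUT={b, c, e, f}
  B5:   IN={b, c, e, f}   OUT={b, c, d, f}
  B6:   IN={b, c, d, f}   OUT={b, d, e, f}
  B7:   IN={b, d, e}   OUT={e, f}
  B8:   IN={e, f}   OUT={}

Merge at B3: OUT[B3] = IN[B4] = {b, c, f}
Applying B3's transfer function to that OUT value gives IN[B3] (row B3 above).

Answer: {a, b, c, f}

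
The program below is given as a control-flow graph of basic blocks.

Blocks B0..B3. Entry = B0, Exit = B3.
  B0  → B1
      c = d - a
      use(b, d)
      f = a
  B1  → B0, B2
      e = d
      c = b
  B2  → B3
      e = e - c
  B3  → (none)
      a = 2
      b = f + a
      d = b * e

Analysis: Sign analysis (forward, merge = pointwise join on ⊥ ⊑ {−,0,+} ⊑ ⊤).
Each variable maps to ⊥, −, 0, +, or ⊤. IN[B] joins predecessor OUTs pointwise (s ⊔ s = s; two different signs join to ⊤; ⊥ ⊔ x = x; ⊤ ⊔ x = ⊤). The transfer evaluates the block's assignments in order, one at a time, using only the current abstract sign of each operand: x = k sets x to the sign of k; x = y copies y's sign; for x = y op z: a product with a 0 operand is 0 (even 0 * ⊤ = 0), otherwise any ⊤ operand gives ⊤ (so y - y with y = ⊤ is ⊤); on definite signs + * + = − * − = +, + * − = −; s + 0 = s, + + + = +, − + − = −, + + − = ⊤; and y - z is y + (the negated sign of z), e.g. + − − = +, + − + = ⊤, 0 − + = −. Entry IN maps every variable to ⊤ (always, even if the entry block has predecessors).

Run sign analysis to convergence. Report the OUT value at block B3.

Fixpoint table:
  B0: | IN=(all ⊤) | OUT=(all ⊤)
  B1: | IN=(all ⊤) | OUT=(all ⊤)
  B2: | IN=(all ⊤) | OUT=(all ⊤)
  B3: | IN=(all ⊤) | OUT={a:+; rest ⊤}

Merge at B3: IN[B3] = OUT[B2] = {a: ⊤, b: ⊤, c: ⊤, d: ⊤, e: ⊤, f: ⊤}
Applying B3's transfer function to that IN value gives OUT[B3] (row B3 above).

Answer: {a: +, b: ⊤, c: ⊤, d: ⊤, e: ⊤, f: ⊤}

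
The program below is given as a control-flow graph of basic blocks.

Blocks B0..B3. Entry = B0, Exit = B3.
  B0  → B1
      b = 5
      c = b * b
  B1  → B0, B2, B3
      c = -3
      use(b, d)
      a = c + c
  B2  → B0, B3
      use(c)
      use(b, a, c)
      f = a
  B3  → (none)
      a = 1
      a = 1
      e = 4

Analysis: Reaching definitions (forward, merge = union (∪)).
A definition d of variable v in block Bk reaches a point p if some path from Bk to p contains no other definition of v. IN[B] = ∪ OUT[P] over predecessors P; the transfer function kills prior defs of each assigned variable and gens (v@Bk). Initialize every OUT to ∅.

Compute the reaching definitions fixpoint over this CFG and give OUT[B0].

Answer: {a@B1, b@B0, c@B0, f@B2}

Trace:
Fixpoint table:
  B0:   IN={a@B1, b@B0, c@B1, f@B2}   OUT={a@B1, b@B0, c@B0, f@B2}
  B1:   IN={a@B1, b@B0, c@B0, f@B2}   OUT={a@B1, b@B0, c@B1, f@B2}
  B2:   IN={a@B1, b@B0, c@B1, f@B2}   OUT={a@B1, b@B0, c@B1, f@B2}
  B3:   IN={a@B1, b@B0, c@B1, f@B2}   OUT={a@B3, b@B0, c@B1, e@B3, f@B2}

Merge at B0 (entry node, so the boundary value {} is joined with the incoming edge(s)): IN[B0] = {} ⊔ OUT[B1] ⊔ OUT[B2] = {a@B1, b@B0, c@B1, f@B2}
Applying B0's transfer function to that IN value gives OUT[B0] (row B0 above).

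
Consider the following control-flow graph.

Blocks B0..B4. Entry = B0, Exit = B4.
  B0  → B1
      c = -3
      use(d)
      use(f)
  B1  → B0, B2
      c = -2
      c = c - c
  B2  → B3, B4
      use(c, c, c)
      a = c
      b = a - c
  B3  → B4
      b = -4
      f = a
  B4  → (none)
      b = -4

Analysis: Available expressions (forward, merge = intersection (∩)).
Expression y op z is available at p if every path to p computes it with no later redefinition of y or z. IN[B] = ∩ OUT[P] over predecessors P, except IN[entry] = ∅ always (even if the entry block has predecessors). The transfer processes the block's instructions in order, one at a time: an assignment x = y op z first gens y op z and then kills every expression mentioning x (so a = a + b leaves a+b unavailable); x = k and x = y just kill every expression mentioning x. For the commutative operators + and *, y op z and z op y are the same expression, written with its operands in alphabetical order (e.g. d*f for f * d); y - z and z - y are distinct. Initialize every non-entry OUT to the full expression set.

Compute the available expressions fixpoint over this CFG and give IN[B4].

Converged values:
  B0:  IN={}  OUT={}
  B1:  IN={}  OUT={}
  B2:  IN={}  OUT={a-c}
  B3:  IN={a-c}  OUT={a-c}
  B4:  IN={a-c}  OUT={a-c}

Merge at B4: IN[B4] = OUT[B2] ∩ OUT[B3] = {a-c}

Answer: {a-c}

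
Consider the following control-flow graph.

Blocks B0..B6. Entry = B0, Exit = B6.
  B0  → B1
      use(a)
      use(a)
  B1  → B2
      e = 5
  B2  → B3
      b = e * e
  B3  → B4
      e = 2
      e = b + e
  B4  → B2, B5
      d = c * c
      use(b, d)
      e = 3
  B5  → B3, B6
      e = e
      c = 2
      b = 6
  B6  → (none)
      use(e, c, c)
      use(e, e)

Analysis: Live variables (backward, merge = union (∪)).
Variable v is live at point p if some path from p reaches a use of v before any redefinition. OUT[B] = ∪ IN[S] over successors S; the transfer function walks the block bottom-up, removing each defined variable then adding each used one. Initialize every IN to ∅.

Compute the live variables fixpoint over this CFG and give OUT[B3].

Answer: {b, c}

Working:
Per-block solution:
  B0:  IN={a, c}  OUT={c}
  B1:  IN={c}  OUT={c, e}
  B2:  IN={c, e}  OUT={b, c}
  B3:  IN={b, c}  OUT={b, c}
  B4:  IN={b, c}  OUT={c, e}
  B5:  IN={e}  OUT={b, c, e}
  B6:  IN={c, e}  OUT={}

Merge at B3: OUT[B3] = IN[B4] = {b, c}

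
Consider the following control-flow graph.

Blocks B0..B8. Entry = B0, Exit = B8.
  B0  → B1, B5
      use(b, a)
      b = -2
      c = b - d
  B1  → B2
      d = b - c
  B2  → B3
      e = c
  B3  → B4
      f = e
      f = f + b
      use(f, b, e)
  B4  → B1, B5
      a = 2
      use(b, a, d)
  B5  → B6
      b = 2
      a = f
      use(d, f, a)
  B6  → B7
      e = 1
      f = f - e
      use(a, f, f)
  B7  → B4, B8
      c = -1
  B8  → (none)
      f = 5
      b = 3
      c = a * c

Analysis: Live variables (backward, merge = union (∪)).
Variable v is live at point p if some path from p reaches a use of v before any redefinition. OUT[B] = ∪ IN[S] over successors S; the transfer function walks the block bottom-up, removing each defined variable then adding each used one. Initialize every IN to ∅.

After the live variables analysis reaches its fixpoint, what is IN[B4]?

Answer: {b, c, d, f}

Derivation:
Per-block solution:
  B0: | IN={a, b, d, f} | OUT={b, c, d, f}
  B1: | IN={b, c} | OUT={b, c, d}
  B2: | IN={b, c, d} | OUT={b, c, d, e}
  B3: | IN={b, c, d, e} | OUT={b, c, d, f}
  B4: | IN={b, c, d, f} | OUT={b, c, d, f}
  B5: | IN={d, f} | OUT={a, b, d, f}
  B6: | IN={a, b, d, f} | OUT={a, b, d, f}
  B7: | IN={a, b, d, f} | OUT={a, b, c, d, f}
  B8: | IN={a, c} | OUT={}

Merge at B4: OUT[B4] = IN[B1] ⊔ IN[B5] = {b, c, d, f}
Applying B4's transfer function to that OUT value gives IN[B4] (row B4 above).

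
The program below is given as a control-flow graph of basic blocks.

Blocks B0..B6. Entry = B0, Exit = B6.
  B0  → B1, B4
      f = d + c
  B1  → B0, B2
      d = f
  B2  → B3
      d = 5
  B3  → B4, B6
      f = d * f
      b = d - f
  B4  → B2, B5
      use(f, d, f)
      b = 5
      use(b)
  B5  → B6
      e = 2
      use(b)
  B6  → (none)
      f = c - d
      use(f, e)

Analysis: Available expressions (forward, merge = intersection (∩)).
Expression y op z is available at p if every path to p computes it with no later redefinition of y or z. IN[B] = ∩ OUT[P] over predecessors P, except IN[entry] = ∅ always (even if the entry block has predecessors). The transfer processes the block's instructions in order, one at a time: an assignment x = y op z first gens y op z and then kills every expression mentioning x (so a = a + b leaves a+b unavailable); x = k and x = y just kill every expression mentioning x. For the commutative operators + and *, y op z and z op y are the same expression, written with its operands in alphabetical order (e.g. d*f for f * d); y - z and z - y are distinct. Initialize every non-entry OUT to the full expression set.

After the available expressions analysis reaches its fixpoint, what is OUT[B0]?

Fixpoint table:
  B0:   IN={}   OUT={c+d}
  B1:   IN={c+d}   OUT={}
  B2:   IN={}   OUT={}
  B3:   IN={}   OUT={d-f}
  B4:   IN={}   OUT={}
  B5:   IN={}   OUT={}
  B6:   IN={}   OUT={c-d}

Merge at B0 (entry node, so the boundary value {} is joined with the incoming edge(s)): IN[B0] = {} ∩ OUT[B1] = {}
Applying B0's transfer function to that IN value gives OUT[B0] (row B0 above).

Answer: {c+d}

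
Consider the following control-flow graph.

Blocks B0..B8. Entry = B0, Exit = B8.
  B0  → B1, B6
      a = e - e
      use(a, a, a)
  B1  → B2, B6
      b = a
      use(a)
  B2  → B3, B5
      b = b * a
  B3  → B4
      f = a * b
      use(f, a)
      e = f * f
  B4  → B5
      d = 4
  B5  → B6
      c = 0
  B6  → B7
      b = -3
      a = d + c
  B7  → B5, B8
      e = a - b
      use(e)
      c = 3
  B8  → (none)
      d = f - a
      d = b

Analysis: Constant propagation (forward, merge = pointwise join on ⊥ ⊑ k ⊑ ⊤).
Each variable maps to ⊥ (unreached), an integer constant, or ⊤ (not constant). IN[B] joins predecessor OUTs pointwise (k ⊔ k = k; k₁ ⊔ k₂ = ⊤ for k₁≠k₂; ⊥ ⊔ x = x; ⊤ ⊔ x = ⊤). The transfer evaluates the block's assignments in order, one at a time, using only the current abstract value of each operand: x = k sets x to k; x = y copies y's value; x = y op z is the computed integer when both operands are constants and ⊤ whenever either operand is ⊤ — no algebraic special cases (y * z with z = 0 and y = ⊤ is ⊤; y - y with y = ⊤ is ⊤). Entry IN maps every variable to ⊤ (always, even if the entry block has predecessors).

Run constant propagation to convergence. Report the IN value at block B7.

Converged values:
  B0: | IN=(all ⊤) | OUT=(all ⊤)
  B1: | IN=(all ⊤) | OUT=(all ⊤)
  B2: | IN=(all ⊤) | OUT=(all ⊤)
  B3: | IN=(all ⊤) | OUT=(all ⊤)
  B4: | IN=(all ⊤) | OUT={d:4; rest ⊤}
  B5: | IN=(all ⊤) | OUT={c:0; rest ⊤}
  B6: | IN=(all ⊤) | OUT={b:-3; rest ⊤}
  B7: | IN={b:-3; rest ⊤} | OUT={b:-3, c:3; rest ⊤}
  B8: | IN={b:-3, c:3; rest ⊤} | OUT={b:-3, c:3, d:-3; rest ⊤}

Merge at B7: IN[B7] = OUT[B6] = {a: ⊤, b: -3, c: ⊤, d: ⊤, e: ⊤, f: ⊤}

Answer: {a: ⊤, b: -3, c: ⊤, d: ⊤, e: ⊤, f: ⊤}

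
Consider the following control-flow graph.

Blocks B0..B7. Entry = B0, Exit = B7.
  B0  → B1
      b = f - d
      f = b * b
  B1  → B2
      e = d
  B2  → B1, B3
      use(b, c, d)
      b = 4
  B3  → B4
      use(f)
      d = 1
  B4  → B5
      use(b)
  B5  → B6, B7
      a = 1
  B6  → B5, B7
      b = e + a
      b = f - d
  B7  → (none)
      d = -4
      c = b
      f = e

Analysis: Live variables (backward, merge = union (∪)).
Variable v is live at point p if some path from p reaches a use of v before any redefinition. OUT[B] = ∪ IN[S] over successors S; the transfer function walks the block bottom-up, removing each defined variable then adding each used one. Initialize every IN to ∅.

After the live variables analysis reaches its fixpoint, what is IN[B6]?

Per-block solution:
  B0:  IN={c, d, f}  OUT={b, c, d, f}
  B1:  IN={b, c, d, f}  OUT={b, c, d, e, f}
  B2:  IN={b, c, d, e, f}  OUT={b, c, d, e, f}
  B3:  IN={b, e, f}  OUT={b, d, e, f}
  B4:  IN={b, d, e, f}  OUT={b, d, e, f}
  B5:  IN={b, d, e, f}  OUT={a, b, d, e, f}
  B6:  IN={a, d, e, f}  OUT={b, d, e, f}
  B7:  IN={b, e}  OUT={}

Merge at B6: OUT[B6] = IN[B5] ⊔ IN[B7] = {b, d, e, f}
Applying B6's transfer function to that OUT value gives IN[B6] (row B6 above).

Answer: {a, d, e, f}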